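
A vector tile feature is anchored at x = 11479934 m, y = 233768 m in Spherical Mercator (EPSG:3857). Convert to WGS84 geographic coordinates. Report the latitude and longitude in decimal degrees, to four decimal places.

lat 2.0995°, lon 103.1260°

R = 6378137 m. λ = x/R = 103.12600173°.
φ = 2·arctan(exp(y/R)) − 90° = 2·arctan(1.03733) − 90° = 2.09950367°.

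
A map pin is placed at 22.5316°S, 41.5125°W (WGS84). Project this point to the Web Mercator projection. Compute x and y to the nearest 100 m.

Web Mercator is spherical with R = a = 6378137 m.
x = R·λ = 6378137 × -0.724529806 = -4621150.362 m.
y = R·ln tan(π/4 + φ/2) = 6378137 × -0.403796753 = -2575471.009 m.

x -4621200 m, y -2575500 m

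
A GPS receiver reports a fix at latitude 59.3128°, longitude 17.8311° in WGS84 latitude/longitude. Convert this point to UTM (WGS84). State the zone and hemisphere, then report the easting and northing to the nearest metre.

Longitude 17.8311° lies in the 6° band [12°, 18°), giving zone 33; latitude is north of the equator, so 33N.
Zone 33 central meridian λ₀ = 6×33 − 183 = 15°; Δλ = +2.8311°.
Transverse Mercator on WGS84 with k₀ = 0.9996 gives E = 661144.151 m, N = 6578308.105 m.

Zone 33N: E 661144 m, N 6578308 m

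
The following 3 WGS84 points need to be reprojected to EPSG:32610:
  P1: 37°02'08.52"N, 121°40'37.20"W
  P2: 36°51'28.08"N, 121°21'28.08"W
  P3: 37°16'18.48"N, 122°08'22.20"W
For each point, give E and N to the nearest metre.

UTM zone 10N: λ₀ = -123°, k₀ = 0.9996.
P1 (37.0357°, -121.6770°) → (617663.177, 4099651.002) m.
P2 (36.8578°, -121.3578°) → (646393.819, 4080356.468) m.
P3 (37.2718°, -122.1395°) → (576291.292, 4125371.678) m.

P1: E 617663 m, N 4099651 m; P2: E 646394 m, N 4080356 m; P3: E 576291 m, N 4125372 m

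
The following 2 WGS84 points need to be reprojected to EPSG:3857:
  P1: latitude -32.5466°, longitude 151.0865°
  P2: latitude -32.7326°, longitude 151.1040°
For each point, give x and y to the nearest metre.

P1: x 16818872 m, y -3835276 m; P2: x 16820820 m, y -3859865 m

Web Mercator: x = R·λ, y = R·ln tan(π/4+φ/2), R = 6378137 m.
P1 (-32.5466°, 151.0865°) → (16818872.246, -3835276.180) m.
P2 (-32.7326°, 151.1040°) → (16820820.337, -3859864.635) m.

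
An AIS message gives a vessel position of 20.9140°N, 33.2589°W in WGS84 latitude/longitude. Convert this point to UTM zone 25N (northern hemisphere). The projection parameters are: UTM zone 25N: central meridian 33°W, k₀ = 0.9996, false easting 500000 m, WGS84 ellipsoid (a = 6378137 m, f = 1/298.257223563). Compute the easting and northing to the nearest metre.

E 473077 m, N 2312652 m

Zone 25 central meridian λ₀ = 6×25 − 183 = -33°; Δλ = -0.2589°.
Transverse Mercator on WGS84 with k₀ = 0.9996 gives E = 473077.379 m, N = 2312651.544 m.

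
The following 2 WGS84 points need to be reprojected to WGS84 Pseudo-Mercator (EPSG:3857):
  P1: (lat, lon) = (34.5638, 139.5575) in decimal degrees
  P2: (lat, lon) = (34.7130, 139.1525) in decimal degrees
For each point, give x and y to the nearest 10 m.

Web Mercator: x = R·λ, y = R·ln tan(π/4+φ/2), R = 6378137 m.
P1 (34.5638°, 139.5575°) → (15535469.836, 4104760.177) m.
P2 (34.7130°, 139.1525°) → (15490385.443, 4124947.067) m.

P1: x 15535470 m, y 4104760 m; P2: x 15490390 m, y 4124950 m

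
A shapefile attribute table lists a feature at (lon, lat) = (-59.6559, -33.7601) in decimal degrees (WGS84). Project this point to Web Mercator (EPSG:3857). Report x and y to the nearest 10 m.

Web Mercator is spherical with R = a = 6378137 m.
x = R·λ = 6378137 × -1.041191873 = -6640864.411 m.
y = R·ln tan(π/4 + φ/2) = 6378137 × -0.626614735 = -3996634.626 m.

x -6640860 m, y -3996630 m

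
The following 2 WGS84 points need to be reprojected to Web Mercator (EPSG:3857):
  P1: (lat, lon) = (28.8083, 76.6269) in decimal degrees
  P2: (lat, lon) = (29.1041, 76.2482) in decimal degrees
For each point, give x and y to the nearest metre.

P1: x 8530067 m, y 3351269 m; P2: x 8487911 m, y 3388902 m

Web Mercator: x = R·λ, y = R·ln tan(π/4+φ/2), R = 6378137 m.
P1 (28.8083°, 76.6269°) → (8530067.489, 3351269.472) m.
P2 (29.1041°, 76.2482°) → (8487910.798, 3388902.316) m.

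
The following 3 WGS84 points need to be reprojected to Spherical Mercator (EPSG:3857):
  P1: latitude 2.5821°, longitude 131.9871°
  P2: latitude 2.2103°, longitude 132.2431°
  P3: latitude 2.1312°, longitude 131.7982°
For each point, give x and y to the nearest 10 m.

P1: x 14692740 m, y 287540 m; P2: x 14721230 m, y 246110 m; P3: x 14671710 m, y 237300 m

Web Mercator: x = R·λ, y = R·ln tan(π/4+φ/2), R = 6378137 m.
P1 (2.5821°, 131.9871°) → (14692736.763, 287535.402) m.
P2 (2.2103°, 132.2431°) → (14721234.553, 246110.521) m.
P3 (2.1312°, 131.7982°) → (14671708.511, 237298.825) m.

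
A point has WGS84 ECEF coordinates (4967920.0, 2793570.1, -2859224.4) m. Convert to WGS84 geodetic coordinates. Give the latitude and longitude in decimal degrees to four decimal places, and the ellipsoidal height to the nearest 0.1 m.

λ = atan2(Y, X) = 29.35000026°; p = √(X²+Y²) = 5699496.7 m.
Bowring's method on WGS84 (a = 6378137 m, b = 6356752.314 m) gives φ = -26.79569974°, h = 2654.536 m.

lat -26.7957°, lon 29.3500°, h 2654.5 m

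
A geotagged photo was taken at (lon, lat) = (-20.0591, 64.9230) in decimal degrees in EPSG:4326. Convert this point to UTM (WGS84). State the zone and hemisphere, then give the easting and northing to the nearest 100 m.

Zone 27N: E 544500 m, N 7200200 m

Longitude -20.0591° lies in the 6° band [-24°, -18°), giving zone 27; latitude is north of the equator, so 27N.
Zone 27 central meridian λ₀ = 6×27 − 183 = -21°; Δλ = +0.9409°.
Transverse Mercator on WGS84 with k₀ = 0.9996 gives E = 544496.101 m, N = 7200204.054 m.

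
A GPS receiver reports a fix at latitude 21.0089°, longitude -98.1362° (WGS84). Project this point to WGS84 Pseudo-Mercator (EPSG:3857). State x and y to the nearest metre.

x -10924472 m, y 2392940 m

Web Mercator is spherical with R = a = 6378137 m.
x = R·λ = 6378137 × -1.712799805 = -10924471.812 m.
y = R·ln tan(π/4 + φ/2) = 6378137 × 0.375178496 = 2392939.849 m.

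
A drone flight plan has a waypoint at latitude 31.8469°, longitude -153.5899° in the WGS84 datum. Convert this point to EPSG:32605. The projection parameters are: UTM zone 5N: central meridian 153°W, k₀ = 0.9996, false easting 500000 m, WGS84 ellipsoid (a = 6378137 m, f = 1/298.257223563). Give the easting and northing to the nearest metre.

Zone 5 central meridian λ₀ = 6×5 − 183 = -153°; Δλ = -0.5899°.
Transverse Mercator on WGS84 with k₀ = 0.9996 gives E = 444187.965 m, N = 3523617.522 m.

E 444188 m, N 3523618 m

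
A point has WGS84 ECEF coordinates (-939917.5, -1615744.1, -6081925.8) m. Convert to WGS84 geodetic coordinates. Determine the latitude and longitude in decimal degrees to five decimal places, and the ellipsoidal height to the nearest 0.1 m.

λ = atan2(Y, X) = -120.18760134°; p = √(X²+Y²) = 1869244.2 m.
Bowring's method on WGS84 (a = 6378137 m, b = 6356752.314 m) gives φ = -73.02319992°, h = 4106.093 m.

lat -73.02320°, lon -120.18760°, h 4106.1 m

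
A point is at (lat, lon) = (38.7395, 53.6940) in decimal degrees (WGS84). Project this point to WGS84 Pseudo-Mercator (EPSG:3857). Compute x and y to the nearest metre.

Web Mercator is spherical with R = a = 6378137 m.
x = R·λ = 6378137 × 0.937137089 = 5977188.739 m.
y = R·ln tan(π/4 + φ/2) = 6378137 × 0.734450448 = 4684425.578 m.

x 5977189 m, y 4684426 m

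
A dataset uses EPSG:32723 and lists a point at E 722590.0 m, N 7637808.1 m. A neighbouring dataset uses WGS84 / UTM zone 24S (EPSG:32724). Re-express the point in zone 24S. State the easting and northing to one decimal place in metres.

E 100212.8 m, N 7634427.0 m

UTM 23S → geographic: φ = -21.34810029°, λ = -42.85360026°.
UTM 24S (λ₀ = -39°) forward: E = 100212.788 m, N = 7634427.013 m.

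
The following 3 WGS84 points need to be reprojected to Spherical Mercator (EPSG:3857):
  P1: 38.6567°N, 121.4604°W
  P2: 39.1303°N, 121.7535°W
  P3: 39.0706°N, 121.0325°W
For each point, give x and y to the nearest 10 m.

Web Mercator: x = R·λ, y = R·ln tan(π/4+φ/2), R = 6378137 m.
P1 (38.6567°, -121.4604°) → (-13520909.880, 4672615.414) m.
P2 (39.1303°, -121.7535°) → (-13553537.622, 4740353.153) m.
P3 (39.0706°, -121.0325°) → (-13473276.269, 4731789.468) m.

P1: x -13520910 m, y 4672620 m; P2: x -13553540 m, y 4740350 m; P3: x -13473280 m, y 4731790 m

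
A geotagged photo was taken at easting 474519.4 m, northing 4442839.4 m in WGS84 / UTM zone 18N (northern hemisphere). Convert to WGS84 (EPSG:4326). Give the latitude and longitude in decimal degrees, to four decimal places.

Zone 18N: λ₀ = -75°, k₀ = 0.9996, false easting 500000 m.
Meridian distance M = (N − FN)/k₀ = 4444617.2 m.
Inverse transverse Mercator on WGS84 gives φ = 40.13549963°, λ = -75.29910035°.

lat 40.1355°, lon -75.2991°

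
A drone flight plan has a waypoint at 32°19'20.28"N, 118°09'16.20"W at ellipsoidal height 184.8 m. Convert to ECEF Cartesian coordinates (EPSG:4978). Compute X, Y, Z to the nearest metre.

X -2545724 m, Y -4756823 m, Z 3390786 m

WGS84: a = 6378137 m, e² = 0.006694380; N(φ) = a/√(1−e²sin²φ) = 6384249.067 m.
X = (N+h)·cosφ·cosλ = -2545724.485 m; Y = (N+h)·cosφ·sinλ = -4756822.753 m; Z = (N(1−e²)+h)·sinφ = 3390785.824 m.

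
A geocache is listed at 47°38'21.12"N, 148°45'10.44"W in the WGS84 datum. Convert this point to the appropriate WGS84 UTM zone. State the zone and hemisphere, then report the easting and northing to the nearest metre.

Zone 6N: E 368334 m, N 5277689 m

Longitude -148.7529° lies in the 6° band [-150°, -144°), giving zone 6; latitude is north of the equator, so 6N.
Zone 6 central meridian λ₀ = 6×6 − 183 = -147°; Δλ = -1.7529°.
Transverse Mercator on WGS84 with k₀ = 0.9996 gives E = 368334.292 m, N = 5277688.530 m.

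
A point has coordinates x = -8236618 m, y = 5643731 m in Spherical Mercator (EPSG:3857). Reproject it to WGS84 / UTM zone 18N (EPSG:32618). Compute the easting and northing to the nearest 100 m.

E 579300 m, N 4999100 m

Web Mercator inverse (R = 6378137 m) → φ = 45.14090222°, λ = -73.99079839°.
UTM 18N forward: E = 579345.319 m, N = 4999098.404 m.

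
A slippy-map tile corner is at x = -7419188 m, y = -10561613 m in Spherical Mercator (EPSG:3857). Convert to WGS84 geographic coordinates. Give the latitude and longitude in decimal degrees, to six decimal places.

R = 6378137 m. λ = x/R = -66.64769976°.
φ = 2·arctan(exp(y/R)) − 90° = 2·arctan(0.19092) − 90° = -68.38250052°.

lat -68.382501°, lon -66.647700°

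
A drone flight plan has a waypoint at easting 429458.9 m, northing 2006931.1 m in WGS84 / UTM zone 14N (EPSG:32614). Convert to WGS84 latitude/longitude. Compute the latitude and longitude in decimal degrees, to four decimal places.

Zone 14N: λ₀ = -99°, k₀ = 0.9996, false easting 500000 m.
Meridian distance M = (N − FN)/k₀ = 2007734.2 m.
Inverse transverse Mercator on WGS84 gives φ = 18.15019995°, λ = -99.66690036°.

lat 18.1502°, lon -99.6669°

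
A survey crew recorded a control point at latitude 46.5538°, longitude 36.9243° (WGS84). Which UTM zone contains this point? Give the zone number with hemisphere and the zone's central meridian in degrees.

Zone 37N, central meridian 39°

UTM zone = ⌊(λ + 180)/6⌋ + 1; 36.9243° ∈ [36°, 42°) → zone 37.
Hemisphere: N (φ ≥ 0).
Central meridian λ₀ = 6×37 − 183 = 39°.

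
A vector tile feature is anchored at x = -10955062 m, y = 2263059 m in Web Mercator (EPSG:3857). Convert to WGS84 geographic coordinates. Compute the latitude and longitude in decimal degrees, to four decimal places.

R = 6378137 m. λ = x/R = -98.41099633°.
φ = 2·arctan(exp(y/R)) − 90° = 2·arctan(1.42592) − 90° = 19.91580047°.

lat 19.9158°, lon -98.4110°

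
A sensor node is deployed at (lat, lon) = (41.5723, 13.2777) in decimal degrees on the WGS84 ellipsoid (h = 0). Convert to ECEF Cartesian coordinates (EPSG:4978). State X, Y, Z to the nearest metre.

WGS84: a = 6378137 m, e² = 0.006694380; N(φ) = a/√(1−e²sin²φ) = 6387558.109 m.
X = (N+h)·cosφ·cosλ = 4650912.115 m; Y = (N+h)·cosφ·sinλ = 1097517.884 m; Z = (N(1−e²)+h)·sinφ = 4210182.975 m.

X 4650912 m, Y 1097518 m, Z 4210183 m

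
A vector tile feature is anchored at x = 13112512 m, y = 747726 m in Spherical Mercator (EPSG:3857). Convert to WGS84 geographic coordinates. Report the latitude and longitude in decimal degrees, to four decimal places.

lat 6.7016°, lon 117.7917°

R = 6378137 m. λ = x/R = 117.79169943°.
φ = 2·arctan(exp(y/R)) − 90° = 2·arctan(1.12438) − 90° = 6.70160389°.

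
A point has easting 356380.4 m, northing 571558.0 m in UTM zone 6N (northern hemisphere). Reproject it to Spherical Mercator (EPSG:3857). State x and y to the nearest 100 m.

x -16508200 m, y 576300 m

Unproject from UTM 6N (λ₀ = -147°) → φ = 5.16959978°, λ = -148.29579991°.
Web Mercator (R = 6378137 m): x = -16508212.932 m, y = 576259.618 m.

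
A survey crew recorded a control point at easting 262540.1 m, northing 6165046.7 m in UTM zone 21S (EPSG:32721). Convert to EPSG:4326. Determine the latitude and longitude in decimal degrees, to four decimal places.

Zone 21S: λ₀ = -57°, k₀ = 0.9996, false easting 500000 m, false northing 10000000 m.
Meridian distance M = (N − FN)/k₀ = -3836487.9 m.
Inverse transverse Mercator on WGS84 gives φ = -34.62899987°, λ = -59.59029963°.

lat -34.6290°, lon -59.5903°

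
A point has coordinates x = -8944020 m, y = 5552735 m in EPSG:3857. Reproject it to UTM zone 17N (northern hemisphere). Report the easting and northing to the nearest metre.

E 551977 m, N 4934438 m

Web Mercator inverse (R = 6378137 m) → φ = 44.56139893°, λ = -80.34549867°.
UTM 17N forward: E = 551976.766 m, N = 4934437.570 m.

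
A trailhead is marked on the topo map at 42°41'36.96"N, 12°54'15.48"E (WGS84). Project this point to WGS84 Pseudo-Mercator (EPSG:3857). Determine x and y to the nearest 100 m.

x 1436500 m, y 5265500 m

Web Mercator is spherical with R = a = 6378137 m.
x = R·λ = 6378137 × 0.225222523 = 1436500.105 m.
y = R·ln tan(π/4 + φ/2) = 6378137 × 0.825546758 = 5265450.322 m.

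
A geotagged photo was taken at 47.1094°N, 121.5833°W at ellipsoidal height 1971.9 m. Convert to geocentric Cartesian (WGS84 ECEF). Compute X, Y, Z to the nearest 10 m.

WGS84: a = 6378137 m, e² = 0.006694380; N(φ) = a/√(1−e²sin²φ) = 6389627.664 m.
X = (N+h)·cosφ·cosλ = -2278325.208 m; Y = (N+h)·cosφ·sinλ = -3705784.551 m; Z = (N(1−e²)+h)·sinφ = 4651495.618 m.

X -2278330 m, Y -3705780 m, Z 4651500 m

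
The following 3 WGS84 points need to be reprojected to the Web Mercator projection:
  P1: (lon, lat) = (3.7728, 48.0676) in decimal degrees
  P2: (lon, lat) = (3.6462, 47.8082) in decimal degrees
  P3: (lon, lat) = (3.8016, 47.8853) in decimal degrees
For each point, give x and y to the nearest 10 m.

Web Mercator: x = R·λ, y = R·ln tan(π/4+φ/2), R = 6378137 m.
P1 (48.0676°, 3.7728°) → (419986.175, 6118108.443) m.
P2 (47.8082°, 3.6462°) → (405893.127, 6075005.258) m.
P3 (47.8853°, 3.8016°) → (423192.176, 6087794.010) m.

P1: x 419990 m, y 6118110 m; P2: x 405890 m, y 6075010 m; P3: x 423190 m, y 6087790 m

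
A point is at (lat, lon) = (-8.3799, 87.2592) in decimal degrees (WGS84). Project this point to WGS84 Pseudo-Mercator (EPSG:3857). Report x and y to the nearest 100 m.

x 9713600 m, y -936200 m

Web Mercator is spherical with R = a = 6378137 m.
x = R·λ = 6378137 × 1.522960343 = 9713649.711 m.
y = R·ln tan(π/4 + φ/2) = 6378137 × -0.146781084 = -936189.860 m.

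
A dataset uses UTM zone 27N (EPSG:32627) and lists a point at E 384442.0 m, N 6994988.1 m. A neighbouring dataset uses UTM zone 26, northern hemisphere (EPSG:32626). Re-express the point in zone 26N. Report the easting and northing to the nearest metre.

E 687576 m, N 6998353 m

UTM 27N → geographic: φ = 63.06590045°, λ = -23.28689930°.
UTM 26N (λ₀ = -27°) forward: E = 687576.470 m, N = 6998353.094 m.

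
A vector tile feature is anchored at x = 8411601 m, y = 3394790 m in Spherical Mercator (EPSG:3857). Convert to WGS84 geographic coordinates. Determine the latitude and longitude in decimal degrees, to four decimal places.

lat 29.1503°, lon 75.5627°

R = 6378137 m. λ = x/R = 75.56269742°.
φ = 2·arctan(exp(y/R)) − 90° = 2·arctan(1.70277) − 90° = 29.15030156°.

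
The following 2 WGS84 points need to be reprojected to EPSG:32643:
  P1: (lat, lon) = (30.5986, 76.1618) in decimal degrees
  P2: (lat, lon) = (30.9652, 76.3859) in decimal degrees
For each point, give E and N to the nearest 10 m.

UTM zone 43N: λ₀ = 75°, k₀ = 0.9996.
P1 (30.5986°, 76.1618°) → (611378.031, 3385692.958) m.
P2 (30.9652°, 76.3859°) → (632360.556, 3426568.971) m.

P1: E 611380 m, N 3385690 m; P2: E 632360 m, N 3426570 m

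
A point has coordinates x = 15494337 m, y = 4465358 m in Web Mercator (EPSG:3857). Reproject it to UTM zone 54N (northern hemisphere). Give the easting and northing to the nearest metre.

Web Mercator inverse (R = 6378137 m) → φ = 37.18809976°, λ = 139.18799744°.
UTM 54N forward: E = 339165.865 m, N = 4117276.723 m.

E 339166 m, N 4117277 m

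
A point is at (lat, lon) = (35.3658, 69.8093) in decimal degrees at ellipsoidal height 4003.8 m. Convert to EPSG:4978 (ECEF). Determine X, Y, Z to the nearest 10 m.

WGS84: a = 6378137 m, e² = 0.006694380; N(φ) = a/√(1−e²sin²φ) = 6385300.978 m.
X = (N+h)·cosφ·cosλ = 1798316.334 m; Y = (N+h)·cosφ·sinλ = 4890129.899 m; Z = (N(1−e²)+h)·sinφ = 3673353.638 m.

X 1798320 m, Y 4890130 m, Z 3673350 m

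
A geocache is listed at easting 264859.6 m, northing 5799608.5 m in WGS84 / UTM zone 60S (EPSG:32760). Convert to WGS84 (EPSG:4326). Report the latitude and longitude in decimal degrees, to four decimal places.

Zone 60S: λ₀ = 177°, k₀ = 0.9996, false easting 500000 m, false northing 10000000 m.
Meridian distance M = (N − FN)/k₀ = -4202072.3 m.
Inverse transverse Mercator on WGS84 gives φ = -37.92069992°, λ = 174.32490017°.

lat -37.9207°, lon 174.3249°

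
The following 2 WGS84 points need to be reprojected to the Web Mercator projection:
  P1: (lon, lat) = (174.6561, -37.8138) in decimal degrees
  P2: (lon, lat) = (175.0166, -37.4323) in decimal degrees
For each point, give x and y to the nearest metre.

Web Mercator: x = R·λ, y = R·ln tan(π/4+φ/2), R = 6378137 m.
P1 (-37.8138°, 174.6561°) → (19442628.116, -4553155.288) m.
P2 (-37.4323°, 175.0166°) → (19482758.792, -4499536.359) m.

P1: x 19442628 m, y -4553155 m; P2: x 19482759 m, y -4499536 m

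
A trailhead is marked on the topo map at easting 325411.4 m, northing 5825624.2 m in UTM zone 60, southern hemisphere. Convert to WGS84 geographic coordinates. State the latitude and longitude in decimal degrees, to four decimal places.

lat -37.7000°, lon 175.0196°

Zone 60S: λ₀ = 177°, k₀ = 0.9996, false easting 500000 m, false northing 10000000 m.
Meridian distance M = (N − FN)/k₀ = -4176046.2 m.
Inverse transverse Mercator on WGS84 gives φ = -37.69999987°, λ = 175.01960003°.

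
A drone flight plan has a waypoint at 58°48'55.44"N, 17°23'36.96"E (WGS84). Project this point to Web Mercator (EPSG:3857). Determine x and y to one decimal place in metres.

Web Mercator is spherical with R = a = 6378137 m.
x = R·λ = 6378137 × 0.303575589 = 1936246.695 m.
y = R·ln tan(π/4 + φ/2) = 6378137 × 1.276327910 = 8140594.265 m.

x 1936246.7 m, y 8140594.3 m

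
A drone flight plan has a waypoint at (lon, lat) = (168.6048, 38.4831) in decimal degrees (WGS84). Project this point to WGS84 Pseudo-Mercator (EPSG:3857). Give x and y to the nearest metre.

Web Mercator is spherical with R = a = 6378137 m.
x = R·λ = 6378137 × 2.942708895 = 18769000.481 m.
y = R·ln tan(π/4 + φ/2) = 6378137 × 0.728723487 = 4647898.234 m.

x 18769000 m, y 4647898 m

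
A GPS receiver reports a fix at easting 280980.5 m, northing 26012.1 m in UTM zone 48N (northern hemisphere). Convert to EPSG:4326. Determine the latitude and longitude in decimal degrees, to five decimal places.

lat 0.23520°, lon 103.03210°

Zone 48N: λ₀ = 105°, k₀ = 0.9996, false easting 500000 m.
Meridian distance M = (N − FN)/k₀ = 26022.5 m.
Inverse transverse Mercator on WGS84 gives φ = 0.23519988°, λ = 103.03210020°.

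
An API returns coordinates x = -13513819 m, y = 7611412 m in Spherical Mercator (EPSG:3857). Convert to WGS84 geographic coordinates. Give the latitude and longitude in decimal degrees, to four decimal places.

R = 6378137 m. λ = x/R = -121.39670155°.
φ = 2·arctan(exp(y/R)) − 90° = 2·arctan(3.29814) − 90° = 56.26530158°.

lat 56.2653°, lon -121.3967°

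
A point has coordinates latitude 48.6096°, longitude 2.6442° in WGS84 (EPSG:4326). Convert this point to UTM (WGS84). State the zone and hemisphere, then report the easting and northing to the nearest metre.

Longitude 2.6442° lies in the 6° band [0°, 6°), giving zone 31; latitude is north of the equator, so 31N.
Zone 31 central meridian λ₀ = 6×31 − 183 = 3°; Δλ = -0.3558°.
Transverse Mercator on WGS84 with k₀ = 0.9996 gives E = 473773.126 m, N = 5384119.436 m.

Zone 31N: E 473773 m, N 5384119 m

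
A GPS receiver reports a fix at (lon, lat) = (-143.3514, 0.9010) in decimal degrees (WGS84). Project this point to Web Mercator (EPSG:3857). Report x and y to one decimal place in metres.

x -15957804.9 m, y 100303.0 m

Web Mercator is spherical with R = a = 6378137 m.
x = R·λ = 6378137 × -2.501953917 = -15957804.853 m.
y = R·ln tan(π/4 + φ/2) = 6378137 × 0.015726065 = 100302.995 m.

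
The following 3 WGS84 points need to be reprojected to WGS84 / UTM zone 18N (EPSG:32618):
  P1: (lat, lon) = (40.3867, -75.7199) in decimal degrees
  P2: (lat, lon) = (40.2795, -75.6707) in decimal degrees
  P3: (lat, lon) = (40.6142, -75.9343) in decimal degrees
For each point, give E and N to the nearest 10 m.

UTM zone 18N: λ₀ = -75°, k₀ = 0.9996.
P1 (40.3867°, -75.7199°) → (438897.332, 4470927.304) m.
P2 (40.2795°, -75.6707°) → (442983.137, 4458995.495) m.
P3 (40.6142°, -75.9343°) → (420967.019, 4496350.526) m.

P1: E 438900 m, N 4470930 m; P2: E 442980 m, N 4459000 m; P3: E 420970 m, N 4496350 m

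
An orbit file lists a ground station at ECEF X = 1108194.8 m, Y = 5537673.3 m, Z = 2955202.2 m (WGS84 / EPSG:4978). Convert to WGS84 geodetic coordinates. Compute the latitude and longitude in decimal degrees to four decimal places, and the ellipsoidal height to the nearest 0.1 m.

lat 27.7805°, lon 78.6835°, h 420.4 m

λ = atan2(Y, X) = 78.68350021°; p = √(X²+Y²) = 5647470.3 m.
Bowring's method on WGS84 (a = 6378137 m, b = 6356752.314 m) gives φ = 27.78050029°, h = 420.434 m.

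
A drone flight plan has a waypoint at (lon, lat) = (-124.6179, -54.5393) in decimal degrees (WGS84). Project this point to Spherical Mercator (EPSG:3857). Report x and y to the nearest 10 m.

Web Mercator is spherical with R = a = 6378137 m.
x = R·λ = 6378137 × -2.174992662 = -13872401.172 m.
y = R·ln tan(π/4 + φ/2) = 6378137 × -1.140295696 = -7272962.168 m.

x -13872400 m, y -7272960 m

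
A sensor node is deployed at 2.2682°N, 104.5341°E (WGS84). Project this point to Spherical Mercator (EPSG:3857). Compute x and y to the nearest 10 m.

Web Mercator is spherical with R = a = 6378137 m.
x = R·λ = 6378137 × 1.824464226 = 11636682.783 m.
y = R·ln tan(π/4 + φ/2) = 6378137 × 0.039597902 = 252560.845 m.

x 11636680 m, y 252560 m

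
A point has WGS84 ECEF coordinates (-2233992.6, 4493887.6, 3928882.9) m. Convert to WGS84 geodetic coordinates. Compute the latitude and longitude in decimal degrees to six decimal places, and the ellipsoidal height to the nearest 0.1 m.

λ = atan2(Y, X) = 116.43279968°; p = √(X²+Y²) = 5018540.5 m.
Bowring's method on WGS84 (a = 6378137 m, b = 6356752.314 m) gives φ = 38.24329980°, h = 3543.274 m.

lat 38.243300°, lon 116.432800°, h 3543.3 m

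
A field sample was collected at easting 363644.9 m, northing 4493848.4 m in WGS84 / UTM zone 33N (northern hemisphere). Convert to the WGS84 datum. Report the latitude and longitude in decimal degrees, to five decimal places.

lat 40.58420°, lon 13.38880°

Zone 33N: λ₀ = 15°, k₀ = 0.9996, false easting 500000 m.
Meridian distance M = (N − FN)/k₀ = 4495646.7 m.
Inverse transverse Mercator on WGS84 gives φ = 40.58419973°, λ = 13.38880060°.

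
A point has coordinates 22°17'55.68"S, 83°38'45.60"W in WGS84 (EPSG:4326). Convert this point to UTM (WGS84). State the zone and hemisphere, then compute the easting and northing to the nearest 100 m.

Zone 17S: E 227400 m, N 7531700 m

Longitude -83.6460° lies in the 6° band [-84°, -78°), giving zone 17; latitude is south of the equator, so 17S.
Zone 17 central meridian λ₀ = 6×17 − 183 = -81°; Δλ = -2.6460°.
Transverse Mercator on WGS84 with k₀ = 0.9996 gives E = 227384.028 m, N = 7531709.785 m.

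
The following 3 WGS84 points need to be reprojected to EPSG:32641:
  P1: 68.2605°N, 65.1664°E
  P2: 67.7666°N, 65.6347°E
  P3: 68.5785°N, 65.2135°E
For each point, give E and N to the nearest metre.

P1: E 589531 m, N 7573481 m; P2: E 611224 m, N 7519210 m; P3: E 590203 m, N 7608986 m

UTM zone 41N: λ₀ = 63°, k₀ = 0.9996.
P1 (68.2605°, 65.1664°) → (589531.298, 7573480.671) m.
P2 (67.7666°, 65.6347°) → (611223.665, 7519210.317) m.
P3 (68.5785°, 65.2135°) → (590203.429, 7608986.463) m.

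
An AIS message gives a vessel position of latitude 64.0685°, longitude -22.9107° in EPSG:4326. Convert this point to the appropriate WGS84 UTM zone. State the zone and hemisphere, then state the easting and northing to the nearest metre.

Zone 27N: E 406783 m, N 7106045 m

Longitude -22.9107° lies in the 6° band [-24°, -18°), giving zone 27; latitude is north of the equator, so 27N.
Zone 27 central meridian λ₀ = 6×27 − 183 = -21°; Δλ = -1.9107°.
Transverse Mercator on WGS84 with k₀ = 0.9996 gives E = 406783.043 m, N = 7106045.331 m.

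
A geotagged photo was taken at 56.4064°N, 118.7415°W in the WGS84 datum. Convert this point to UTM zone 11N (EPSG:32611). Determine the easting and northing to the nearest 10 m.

E 392540 m, N 6252670 m

Zone 11 central meridian λ₀ = 6×11 − 183 = -117°; Δλ = -1.7415°.
Transverse Mercator on WGS84 with k₀ = 0.9996 gives E = 392535.374 m, N = 6252672.892 m.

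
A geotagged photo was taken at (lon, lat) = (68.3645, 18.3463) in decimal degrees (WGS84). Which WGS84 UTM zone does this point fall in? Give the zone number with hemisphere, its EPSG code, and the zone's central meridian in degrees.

Zone 42N (EPSG:32642), central meridian 69°

UTM zone = ⌊(λ + 180)/6⌋ + 1; 68.3645° ∈ [66°, 72°) → zone 42.
Hemisphere: N (φ ≥ 0).
Central meridian λ₀ = 6×42 − 183 = 69°.
EPSG code: 32642.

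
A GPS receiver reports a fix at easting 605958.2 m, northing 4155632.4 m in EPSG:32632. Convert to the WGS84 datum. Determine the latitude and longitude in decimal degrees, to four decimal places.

Zone 32N: λ₀ = 9°, k₀ = 0.9996, false easting 500000 m.
Meridian distance M = (N − FN)/k₀ = 4157295.3 m.
Inverse transverse Mercator on WGS84 gives φ = 37.54159995°, λ = 10.19939972°.

lat 37.5416°, lon 10.1994°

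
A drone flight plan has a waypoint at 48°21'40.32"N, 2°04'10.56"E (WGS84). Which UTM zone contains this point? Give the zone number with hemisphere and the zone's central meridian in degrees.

UTM zone = ⌊(λ + 180)/6⌋ + 1; 2.0696° ∈ [0°, 6°) → zone 31.
Hemisphere: N (φ ≥ 0).
Central meridian λ₀ = 6×31 − 183 = 3°.

Zone 31N, central meridian 3°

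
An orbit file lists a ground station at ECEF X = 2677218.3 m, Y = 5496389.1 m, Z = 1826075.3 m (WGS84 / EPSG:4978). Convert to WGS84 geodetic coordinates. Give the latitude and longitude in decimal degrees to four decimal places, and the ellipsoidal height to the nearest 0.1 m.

λ = atan2(Y, X) = 64.02990046°; p = √(X²+Y²) = 6113737.9 m.
Bowring's method on WGS84 (a = 6378137 m, b = 6356752.314 m) gives φ = 16.73579975°, h = 4245.010 m.

lat 16.7358°, lon 64.0299°, h 4245.0 m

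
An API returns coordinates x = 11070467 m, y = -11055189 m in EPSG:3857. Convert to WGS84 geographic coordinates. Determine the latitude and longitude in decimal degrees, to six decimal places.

lat -69.958399°, lon 99.447697°

R = 6378137 m. λ = x/R = 99.44769708°.
φ = 2·arctan(exp(y/R)) − 90° = 2·arctan(0.17670) − 90° = -69.95839900°.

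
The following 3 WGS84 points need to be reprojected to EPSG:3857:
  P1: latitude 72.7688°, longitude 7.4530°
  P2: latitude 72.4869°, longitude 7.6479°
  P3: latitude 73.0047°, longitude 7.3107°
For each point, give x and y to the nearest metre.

P1: x 829664 m, y 12036025 m; P2: x 851360 m, y 11930921 m; P3: x 813823 m, y 12125268 m

Web Mercator: x = R·λ, y = R·ln tan(π/4+φ/2), R = 6378137 m.
P1 (72.7688°, 7.4530°) → (829664.165, 12036024.964) m.
P2 (72.4869°, 7.6479°) → (851360.334, 11930920.918) m.
P3 (73.0047°, 7.3107°) → (813823.401, 12125267.665) m.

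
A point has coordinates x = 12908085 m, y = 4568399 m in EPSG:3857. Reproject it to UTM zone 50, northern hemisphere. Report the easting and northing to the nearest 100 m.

Web Mercator inverse (R = 6378137 m) → φ = 37.92190163°, λ = 115.95530044°.
UTM 50N forward: E = 408179.726 m, N = 4197664.404 m.

E 408200 m, N 4197700 m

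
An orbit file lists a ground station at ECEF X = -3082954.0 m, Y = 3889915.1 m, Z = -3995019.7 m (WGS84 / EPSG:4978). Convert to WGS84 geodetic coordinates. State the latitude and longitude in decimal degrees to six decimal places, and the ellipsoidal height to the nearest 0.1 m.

λ = atan2(Y, X) = 128.39860034°; p = √(X²+Y²) = 4963471.0 m.
Bowring's method on WGS84 (a = 6378137 m, b = 6356752.314 m) gives φ = -39.01809981°, h = 1812.851 m.

lat -39.018100°, lon 128.398600°, h 1812.9 m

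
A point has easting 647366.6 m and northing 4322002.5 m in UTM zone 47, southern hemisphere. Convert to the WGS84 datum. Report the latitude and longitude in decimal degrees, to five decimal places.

lat -51.23430°, lon 101.11090°

Zone 47S: λ₀ = 99°, k₀ = 0.9996, false easting 500000 m, false northing 10000000 m.
Meridian distance M = (N − FN)/k₀ = -5680269.6 m.
Inverse transverse Mercator on WGS84 gives φ = -51.23429967°, λ = 101.11090019°.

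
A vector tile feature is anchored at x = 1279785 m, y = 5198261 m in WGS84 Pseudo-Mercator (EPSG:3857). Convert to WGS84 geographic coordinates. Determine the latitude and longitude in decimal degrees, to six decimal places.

lat 42.248397°, lon 11.496504°

R = 6378137 m. λ = x/R = 11.49650426°.
φ = 2·arctan(exp(y/R)) − 90° = 2·arctan(2.25920) − 90° = 42.24839674°.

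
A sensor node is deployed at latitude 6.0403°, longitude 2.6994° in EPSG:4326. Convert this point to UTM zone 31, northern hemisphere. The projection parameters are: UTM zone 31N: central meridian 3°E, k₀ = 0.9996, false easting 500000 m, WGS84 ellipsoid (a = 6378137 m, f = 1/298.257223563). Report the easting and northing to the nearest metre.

E 466735 m, N 667669 m

Zone 31 central meridian λ₀ = 6×31 − 183 = 3°; Δλ = -0.3006°.
Transverse Mercator on WGS84 with k₀ = 0.9996 gives E = 466735.069 m, N = 667668.603 m.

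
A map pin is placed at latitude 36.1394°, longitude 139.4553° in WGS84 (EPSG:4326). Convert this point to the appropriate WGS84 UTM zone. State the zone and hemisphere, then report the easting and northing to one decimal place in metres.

Longitude 139.4553° lies in the 6° band [138°, 144°), giving zone 54; latitude is north of the equator, so 54N.
Zone 54 central meridian λ₀ = 6×54 − 183 = 141°; Δλ = -1.5447°.
Transverse Mercator on WGS84 with k₀ = 0.9996 gives E = 361020.117 m, N = 4000515.161 m.

Zone 54N: E 361020.1 m, N 4000515.2 m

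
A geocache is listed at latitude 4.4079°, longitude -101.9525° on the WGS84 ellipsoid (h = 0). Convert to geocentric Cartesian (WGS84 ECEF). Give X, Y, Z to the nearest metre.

WGS84: a = 6378137 m, e² = 0.006694380; N(φ) = a/√(1−e²sin²φ) = 6378263.110 m.
X = (N+h)·cosφ·cosλ = -1317035.652 m; Y = (N+h)·cosφ·sinλ = -6221523.171 m; Z = (N(1−e²)+h)·sinφ = 486929.333 m.

X -1317036 m, Y -6221523 m, Z 486929 m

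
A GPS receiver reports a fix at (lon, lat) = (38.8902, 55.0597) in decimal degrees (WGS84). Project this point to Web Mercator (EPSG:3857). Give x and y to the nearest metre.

Web Mercator is spherical with R = a = 6378137 m.
x = R·λ = 6378137 × 0.678762037 = 4329237.261 m.
y = R·ln tan(π/4 + φ/2) = 6378137 × 1.156052511 = 7373461.297 m.

x 4329237 m, y 7373461 m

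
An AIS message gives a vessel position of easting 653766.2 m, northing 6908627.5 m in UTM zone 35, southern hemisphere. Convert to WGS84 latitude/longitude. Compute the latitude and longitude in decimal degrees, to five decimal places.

lat -27.93850°, lon 28.56290°

Zone 35S: λ₀ = 27°, k₀ = 0.9996, false easting 500000 m, false northing 10000000 m.
Meridian distance M = (N − FN)/k₀ = -3092609.5 m.
Inverse transverse Mercator on WGS84 gives φ = -27.93850022°, λ = 28.56289999°.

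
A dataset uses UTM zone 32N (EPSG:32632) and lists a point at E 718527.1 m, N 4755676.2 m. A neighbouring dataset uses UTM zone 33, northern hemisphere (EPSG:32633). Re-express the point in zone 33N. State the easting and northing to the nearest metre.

UTM 32N → geographic: φ = 42.92240008°, λ = 11.67759997°.
UTM 33N (λ₀ = 15°) forward: E = 228844.880 m, N = 4757554.529 m.

E 228845 m, N 4757555 m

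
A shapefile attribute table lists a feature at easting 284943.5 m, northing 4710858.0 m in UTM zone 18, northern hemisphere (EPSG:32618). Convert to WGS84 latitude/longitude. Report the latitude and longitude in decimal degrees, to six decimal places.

lat 42.520200°, lon -77.618100°

Zone 18N: λ₀ = -75°, k₀ = 0.9996, false easting 500000 m.
Meridian distance M = (N − FN)/k₀ = 4712743.1 m.
Inverse transverse Mercator on WGS84 gives φ = 42.52019973°, λ = -77.61810009°.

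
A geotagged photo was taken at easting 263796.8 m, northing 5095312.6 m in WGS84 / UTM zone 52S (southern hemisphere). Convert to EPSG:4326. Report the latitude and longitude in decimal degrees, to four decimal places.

Zone 52S: λ₀ = 129°, k₀ = 0.9996, false easting 500000 m, false northing 10000000 m.
Meridian distance M = (N − FN)/k₀ = -4906650.1 m.
Inverse transverse Mercator on WGS84 gives φ = -44.25710038°, λ = 126.04110053°.

lat -44.2571°, lon 126.0411°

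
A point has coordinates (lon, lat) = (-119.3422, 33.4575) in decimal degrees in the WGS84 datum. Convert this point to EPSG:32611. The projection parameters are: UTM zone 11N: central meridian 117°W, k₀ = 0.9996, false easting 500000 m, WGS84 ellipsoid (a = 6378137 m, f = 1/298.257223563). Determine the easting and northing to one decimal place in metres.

Zone 11 central meridian λ₀ = 6×11 − 183 = -117°; Δλ = -2.3422°.
Transverse Mercator on WGS84 with k₀ = 0.9996 gives E = 282313.660 m, N = 3704461.170 m.

E 282313.7 m, N 3704461.2 m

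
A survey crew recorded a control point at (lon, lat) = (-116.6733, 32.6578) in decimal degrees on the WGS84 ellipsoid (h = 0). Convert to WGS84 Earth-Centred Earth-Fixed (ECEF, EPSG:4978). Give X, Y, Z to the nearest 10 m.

WGS84: a = 6378137 m, e² = 0.006694380; N(φ) = a/√(1−e²sin²φ) = 6384362.674 m.
X = (N+h)·cosφ·cosλ = -2412873.631 m; Y = (N+h)·cosφ·sinλ = -4803039.847 m; Z = (N(1−e²)+h)·sinφ = 3422069.169 m.

X -2412870 m, Y -4803040 m, Z 3422070 m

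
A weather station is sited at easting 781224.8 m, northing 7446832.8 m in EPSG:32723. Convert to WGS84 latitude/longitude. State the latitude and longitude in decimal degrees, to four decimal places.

lat -23.0633°, lon -42.2553°

Zone 23S: λ₀ = -45°, k₀ = 0.9996, false easting 500000 m, false northing 10000000 m.
Meridian distance M = (N − FN)/k₀ = -2554188.9 m.
Inverse transverse Mercator on WGS84 gives φ = -23.06329967°, λ = -42.25529978°.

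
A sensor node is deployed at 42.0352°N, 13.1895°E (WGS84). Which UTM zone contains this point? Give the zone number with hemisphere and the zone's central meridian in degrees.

UTM zone = ⌊(λ + 180)/6⌋ + 1; 13.1895° ∈ [12°, 18°) → zone 33.
Hemisphere: N (φ ≥ 0).
Central meridian λ₀ = 6×33 − 183 = 15°.

Zone 33N, central meridian 15°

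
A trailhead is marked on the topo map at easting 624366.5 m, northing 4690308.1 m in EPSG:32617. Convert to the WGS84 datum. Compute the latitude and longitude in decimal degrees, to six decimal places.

lat 42.355100°, lon -79.489900°

Zone 17N: λ₀ = -81°, k₀ = 0.9996, false easting 500000 m.
Meridian distance M = (N − FN)/k₀ = 4692185.0 m.
Inverse transverse Mercator on WGS84 gives φ = 42.35509995°, λ = -79.48990026°.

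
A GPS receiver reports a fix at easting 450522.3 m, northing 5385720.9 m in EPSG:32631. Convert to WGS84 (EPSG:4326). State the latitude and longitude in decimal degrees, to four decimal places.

lat 48.6226°, lon 2.3286°

Zone 31N: λ₀ = 3°, k₀ = 0.9996, false easting 500000 m.
Meridian distance M = (N − FN)/k₀ = 5387876.1 m.
Inverse transverse Mercator on WGS84 gives φ = 48.62259976°, λ = 2.32860004°.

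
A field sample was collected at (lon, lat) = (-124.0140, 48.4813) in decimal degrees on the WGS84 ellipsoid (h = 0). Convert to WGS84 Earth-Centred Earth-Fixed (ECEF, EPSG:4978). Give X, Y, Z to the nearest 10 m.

WGS84: a = 6378137 m, e² = 0.006694380; N(φ) = a/√(1−e²sin²φ) = 6390139.180 m.
X = (N+h)·cosφ·cosλ = -2369485.115 m; Y = (N+h)·cosφ·sinλ = -3511055.265 m; Z = (N(1−e²)+h)·sinφ = 4752519.496 m.

X -2369490 m, Y -3511060 m, Z 4752520 m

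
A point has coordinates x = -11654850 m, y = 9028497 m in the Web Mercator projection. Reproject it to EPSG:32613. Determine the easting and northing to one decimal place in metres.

E 515486.6 m, N 6952858.3 m

Web Mercator inverse (R = 6378137 m) → φ = 62.70589821°, λ = -104.69729889°.
UTM 13N forward: E = 515486.586 m, N = 6952858.297 m.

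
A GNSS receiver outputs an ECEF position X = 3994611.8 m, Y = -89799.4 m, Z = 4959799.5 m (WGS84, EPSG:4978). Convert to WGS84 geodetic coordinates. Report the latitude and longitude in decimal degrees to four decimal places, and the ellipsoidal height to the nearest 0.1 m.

λ = atan2(Y, X) = -1.28779978°; p = √(X²+Y²) = 3995621.0 m.
Bowring's method on WGS84 (a = 6378137 m, b = 6356752.314 m) gives φ = 51.33279995°, h = 3891.344 m.

lat 51.3328°, lon -1.2878°, h 3891.3 m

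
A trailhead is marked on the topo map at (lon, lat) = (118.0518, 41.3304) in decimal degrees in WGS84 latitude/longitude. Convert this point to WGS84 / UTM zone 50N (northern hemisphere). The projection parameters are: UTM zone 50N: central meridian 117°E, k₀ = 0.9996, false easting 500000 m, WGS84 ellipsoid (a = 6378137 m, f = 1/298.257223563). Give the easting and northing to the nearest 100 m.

Zone 50 central meridian λ₀ = 6×50 − 183 = 117°; Δλ = +1.0518°.
Transverse Mercator on WGS84 with k₀ = 0.9996 gives E = 588015.430 m, N = 4575969.198 m.

E 588000 m, N 4576000 m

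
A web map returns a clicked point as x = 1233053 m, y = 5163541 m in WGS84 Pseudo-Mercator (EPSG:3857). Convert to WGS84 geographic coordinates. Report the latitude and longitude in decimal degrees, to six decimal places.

R = 6378137 m. λ = x/R = 11.07670356°.
φ = 2·arctan(exp(y/R)) − 90° = 2·arctan(2.24694) − 90° = 42.01709810°.

lat 42.017098°, lon 11.076704°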